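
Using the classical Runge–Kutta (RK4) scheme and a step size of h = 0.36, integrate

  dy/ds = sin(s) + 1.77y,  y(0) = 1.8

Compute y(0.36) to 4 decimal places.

RK4: k1 = f(s_n, y_n); k2 = f(s_n + h/2, y_n + (h/2)·k1); k3 = f(s_n + h/2, y_n + (h/2)·k2); k4 = f(s_n + h, y_n + h·k3); y_{n+1} = y_n + (h/6)·(k1 + 2k2 + 2k3 + k4).
s=0.000000, y=1.800000:
  k1 = f(0.000000, 1.800000) = 3.186000
  k2 = f(0.180000, 2.373480) = 4.380089
  k3 = f(0.180000, 2.588416) = 4.760526
  k4 = f(0.360000, 3.513789) = 6.571681
  y ← 1.800000 + (0.36/6)·(k1 + 2k2 + 2k3 + k4) = 3.482335
y(0.36) ≈ 3.4823

3.4823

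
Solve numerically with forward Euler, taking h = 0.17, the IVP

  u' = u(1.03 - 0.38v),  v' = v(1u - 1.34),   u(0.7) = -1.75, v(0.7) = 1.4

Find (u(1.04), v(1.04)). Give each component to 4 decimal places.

-2.1490, 0.2987

Euler on (u,v): u_{n+1} = u_n + h·u', v_{n+1} = v_n + h·v'.
0.700000: (-1.750000, 1.400000); f=(-0.871500, -4.326000) → (-1.898155, 0.664580)
0.870000: (-1.898155, 0.664580); f=(-1.475739, -2.152013) → (-2.149031, 0.298738)
(u(1.04), v(1.04)) ≈ (-2.1490, 0.2987)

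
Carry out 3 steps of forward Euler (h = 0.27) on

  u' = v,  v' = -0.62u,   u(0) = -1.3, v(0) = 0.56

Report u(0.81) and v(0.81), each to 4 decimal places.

Euler on (u,v): u_{n+1} = u_n + h·u', v_{n+1} = v_n + h·v'.
0.000000: (-1.300000, 0.560000); f=(0.560000, 0.806000) → (-1.148800, 0.777620)
0.270000: (-1.148800, 0.777620); f=(0.777620, 0.712256) → (-0.938843, 0.969929)
0.540000: (-0.938843, 0.969929); f=(0.969929, 0.582082) → (-0.676962, 1.127091)
(u(0.81), v(0.81)) ≈ (-0.6770, 1.1271)

-0.6770, 1.1271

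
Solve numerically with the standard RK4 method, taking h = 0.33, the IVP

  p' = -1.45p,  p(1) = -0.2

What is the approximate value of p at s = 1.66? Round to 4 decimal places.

-0.0769

RK4: k1 = f(s_n, p_n); k2 = f(s_n + h/2, p_n + (h/2)·k1); k3 = f(s_n + h/2, p_n + (h/2)·k2); k4 = f(s_n + h, p_n + h·k3); p_{n+1} = p_n + (h/6)·(k1 + 2k2 + 2k3 + k4).
s=1.000000, p=-0.200000:
  k1 = f(1.000000, -0.200000) = 0.290000
  k2 = f(1.165000, -0.152150) = 0.220617
  k3 = f(1.165000, -0.163598) = 0.237217
  k4 = f(1.330000, -0.121718) = 0.176492
  p ← -0.200000 + (0.33/6)·(k1 + 2k2 + 2k3 + k4) = -0.123981
s=1.330000, p=-0.123981:
  k1 = f(1.330000, -0.123981) = 0.179773
  k2 = f(1.495000, -0.094319) = 0.136762
  k3 = f(1.495000, -0.101415) = 0.147052
  k4 = f(1.660000, -0.075454) = 0.109408
  p ← -0.123981 + (0.33/6)·(k1 + 2k2 + 2k3 + k4) = -0.076857
p(1.66) ≈ -0.0769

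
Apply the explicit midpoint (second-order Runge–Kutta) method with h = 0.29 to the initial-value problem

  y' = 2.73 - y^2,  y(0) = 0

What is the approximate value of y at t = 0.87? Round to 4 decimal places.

1.4391

Midpoint: k1 = f(t_n, y_n); k2 = f(t_n + h/2, y_n + (h/2)·k1); y_{n+1} = y_n + h·k2.
t=0.000000, y=0.000000:
  k1 = f(0.000000, 0.000000) = 2.730000
  k2 = f(0.145000, 0.395850) = 2.573303
  y ← 0.000000 + 0.29·2.573303 = 0.746258
t=0.290000, y=0.746258:
  k1 = f(0.290000, 0.746258) = 2.173099
  k2 = f(0.435000, 1.061357) = 1.603521
  y ← 0.746258 + 0.29·1.603521 = 1.211279
t=0.580000, y=1.211279:
  k1 = f(0.580000, 1.211279) = 1.262804
  k2 = f(0.725000, 1.394385) = 0.785689
  y ← 1.211279 + 0.29·0.785689 = 1.439129
y(0.87) ≈ 1.4391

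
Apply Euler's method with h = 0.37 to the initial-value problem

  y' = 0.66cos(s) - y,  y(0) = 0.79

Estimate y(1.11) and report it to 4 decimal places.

Euler: y_{n+1} = y_n + h·f(s_n, y_n).
s=0.000000, y=0.790000: f=-0.130000 → y ← 0.790000 + 0.37·(-0.130000) = 0.741900
s=0.370000, y=0.741900: f=-0.126564 → y ← 0.741900 + 0.37·(-0.126564) = 0.695071
s=0.740000, y=0.695071: f=-0.207682 → y ← 0.695071 + 0.37·(-0.207682) = 0.618229
y(1.11) ≈ 0.6182

0.6182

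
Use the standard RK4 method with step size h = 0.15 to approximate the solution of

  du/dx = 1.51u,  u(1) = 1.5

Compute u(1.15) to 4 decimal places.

1.8813

RK4: k1 = f(x_n, u_n); k2 = f(x_n + h/2, u_n + (h/2)·k1); k3 = f(x_n + h/2, u_n + (h/2)·k2); k4 = f(x_n + h, u_n + h·k3); u_{n+1} = u_n + (h/6)·(k1 + 2k2 + 2k3 + k4).
x=1.000000, u=1.500000:
  k1 = f(1.000000, 1.500000) = 2.265000
  k2 = f(1.075000, 1.669875) = 2.521511
  k3 = f(1.075000, 1.689113) = 2.550561
  k4 = f(1.150000, 1.882584) = 2.842702
  u ← 1.500000 + (0.15/6)·(k1 + 2k2 + 2k3 + k4) = 1.881296
u(1.15) ≈ 1.8813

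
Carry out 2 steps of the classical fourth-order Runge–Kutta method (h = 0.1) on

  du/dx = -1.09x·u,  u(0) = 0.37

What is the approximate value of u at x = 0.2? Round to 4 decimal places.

0.3620

RK4: k1 = f(x_n, u_n); k2 = f(x_n + h/2, u_n + (h/2)·k1); k3 = f(x_n + h/2, u_n + (h/2)·k2); k4 = f(x_n + h, u_n + h·k3); u_{n+1} = u_n + (h/6)·(k1 + 2k2 + 2k3 + k4).
x=0.000000, u=0.370000:
  k1 = f(0.000000, 0.370000) = 0.000000
  k2 = f(0.050000, 0.370000) = -0.020165
  k3 = f(0.050000, 0.368992) = -0.020110
  k4 = f(0.100000, 0.367989) = -0.040111
  u ← 0.370000 + (0.1/6)·(k1 + 2k2 + 2k3 + k4) = 0.367989
x=0.100000, u=0.367989:
  k1 = f(0.100000, 0.367989) = -0.040111
  k2 = f(0.150000, 0.365983) = -0.059838
  k3 = f(0.150000, 0.364997) = -0.059677
  k4 = f(0.200000, 0.362021) = -0.078921
  u ← 0.367989 + (0.1/6)·(k1 + 2k2 + 2k3 + k4) = 0.362021
u(0.2) ≈ 0.3620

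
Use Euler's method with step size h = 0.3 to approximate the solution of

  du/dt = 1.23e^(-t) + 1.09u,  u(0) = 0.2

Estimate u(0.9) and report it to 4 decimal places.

1.6824

Euler: u_{n+1} = u_n + h·f(t_n, u_n).
t=0.000000, u=0.200000: f=1.448000 → u ← 0.200000 + 0.3·1.448000 = 0.634400
t=0.300000, u=0.634400: f=1.602702 → u ← 0.634400 + 0.3·1.602702 = 1.115211
t=0.600000, u=1.115211: f=1.890618 → u ← 1.115211 + 0.3·1.890618 = 1.682396
u(0.9) ≈ 1.6824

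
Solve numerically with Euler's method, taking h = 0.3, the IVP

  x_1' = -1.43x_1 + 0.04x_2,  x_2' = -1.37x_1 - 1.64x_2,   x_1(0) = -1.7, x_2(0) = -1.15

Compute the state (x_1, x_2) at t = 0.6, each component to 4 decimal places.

-0.5608, 0.4628

Euler on (x_1,x_2): x_1_{n+1} = x_1_n + h·x_1', x_2_{n+1} = x_2_n + h·x_2'.
0.000000: (-1.700000, -1.150000); f=(2.385000, 4.215000) → (-0.984500, 0.114500)
0.300000: (-0.984500, 0.114500); f=(1.412415, 1.160985) → (-0.560775, 0.462796)
(x_1(0.6), x_2(0.6)) ≈ (-0.5608, 0.4628)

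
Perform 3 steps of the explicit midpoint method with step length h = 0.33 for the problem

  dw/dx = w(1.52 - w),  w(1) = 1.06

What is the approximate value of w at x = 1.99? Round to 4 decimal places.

Midpoint: k1 = f(x_n, w_n); k2 = f(x_n + h/2, w_n + (h/2)·k1); w_{n+1} = w_n + h·k2.
x=1.000000, w=1.060000:
  k1 = f(1.000000, 1.060000) = 0.487600
  k2 = f(1.165000, 1.140454) = 0.432855
  w ← 1.060000 + 0.33·0.432855 = 1.202842
x=1.330000, w=1.202842:
  k1 = f(1.330000, 1.202842) = 0.381491
  k2 = f(1.495000, 1.265788) = 0.321778
  w ← 1.202842 + 0.33·0.321778 = 1.309029
x=1.660000, w=1.309029:
  k1 = f(1.660000, 1.309029) = 0.276167
  k2 = f(1.825000, 1.354597) = 0.224055
  w ← 1.309029 + 0.33·0.224055 = 1.382967
w(1.99) ≈ 1.3830

1.3830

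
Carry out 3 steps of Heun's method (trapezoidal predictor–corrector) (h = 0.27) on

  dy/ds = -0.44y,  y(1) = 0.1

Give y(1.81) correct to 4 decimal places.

Heun: k1 = f(s_n, y_n); k2 = f(s_n + h, y_n + h·k1); y_{n+1} = y_n + (h/2)·(k1 + k2).
s=1.000000, y=0.100000:
  k1 = f(1.000000, 0.100000) = -0.044000
  k2 = f(1.270000, 0.088120) = -0.038773
  y ← 0.100000 + (0.27/2)·(-0.044000 + (-0.038773)) = 0.088826
s=1.270000, y=0.088826:
  k1 = f(1.270000, 0.088826) = -0.039083
  k2 = f(1.540000, 0.078273) = -0.034440
  y ← 0.088826 + (0.27/2)·(-0.039083 + (-0.034440)) = 0.078900
s=1.540000, y=0.078900:
  k1 = f(1.540000, 0.078900) = -0.034716
  k2 = f(1.810000, 0.069527) = -0.030592
  y ← 0.078900 + (0.27/2)·(-0.034716 + (-0.030592)) = 0.070083
y(1.81) ≈ 0.0701

0.0701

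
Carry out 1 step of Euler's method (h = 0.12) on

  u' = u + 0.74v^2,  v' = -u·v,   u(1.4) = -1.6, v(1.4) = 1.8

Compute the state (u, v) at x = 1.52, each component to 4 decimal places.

-1.5043, 2.1456

Euler on (u,v): u_{n+1} = u_n + h·u', v_{n+1} = v_n + h·v'.
1.400000: (-1.600000, 1.800000); f=(0.797600, 2.880000) → (-1.504288, 2.145600)
(u(1.52), v(1.52)) ≈ (-1.5043, 2.1456)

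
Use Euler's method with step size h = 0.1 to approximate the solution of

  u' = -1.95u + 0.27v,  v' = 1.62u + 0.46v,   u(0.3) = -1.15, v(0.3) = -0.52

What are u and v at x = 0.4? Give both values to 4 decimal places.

-0.9398, -0.7302

Euler on (u,v): u_{n+1} = u_n + h·u', v_{n+1} = v_n + h·v'.
0.300000: (-1.150000, -0.520000); f=(2.102100, -2.102200) → (-0.939790, -0.730220)
(u(0.4), v(0.4)) ≈ (-0.9398, -0.7302)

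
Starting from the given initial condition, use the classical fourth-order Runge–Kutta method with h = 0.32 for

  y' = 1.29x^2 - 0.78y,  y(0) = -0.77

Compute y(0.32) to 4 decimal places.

RK4: k1 = f(x_n, y_n); k2 = f(x_n + h/2, y_n + (h/2)·k1); k3 = f(x_n + h/2, y_n + (h/2)·k2); k4 = f(x_n + h, y_n + h·k3); y_{n+1} = y_n + (h/6)·(k1 + 2k2 + 2k3 + k4).
x=0.000000, y=-0.770000:
  k1 = f(0.000000, -0.770000) = 0.600600
  k2 = f(0.160000, -0.673904) = 0.558669
  k3 = f(0.160000, -0.680613) = 0.563902
  k4 = f(0.320000, -0.589551) = 0.591946
  y ← -0.770000 + (0.32/6)·(k1 + 2k2 + 2k3 + k4) = -0.586657
y(0.32) ≈ -0.5867

-0.5867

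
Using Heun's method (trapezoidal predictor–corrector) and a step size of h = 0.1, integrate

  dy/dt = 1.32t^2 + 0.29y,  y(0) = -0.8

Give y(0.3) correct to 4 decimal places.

Heun: k1 = f(t_n, y_n); k2 = f(t_n + h, y_n + h·k1); y_{n+1} = y_n + (h/2)·(k1 + k2).
t=0.000000, y=-0.800000:
  k1 = f(0.000000, -0.800000) = -0.232000
  k2 = f(0.100000, -0.823200) = -0.225528
  y ← -0.800000 + (0.1/2)·(-0.232000 + (-0.225528)) = -0.822876
t=0.100000, y=-0.822876:
  k1 = f(0.100000, -0.822876) = -0.225434
  k2 = f(0.200000, -0.845420) = -0.192372
  y ← -0.822876 + (0.1/2)·(-0.225434 + (-0.192372)) = -0.843767
t=0.200000, y=-0.843767:
  k1 = f(0.200000, -0.843767) = -0.191892
  k2 = f(0.300000, -0.862956) = -0.131457
  y ← -0.843767 + (0.1/2)·(-0.191892 + (-0.131457)) = -0.859934
y(0.3) ≈ -0.8599

-0.8599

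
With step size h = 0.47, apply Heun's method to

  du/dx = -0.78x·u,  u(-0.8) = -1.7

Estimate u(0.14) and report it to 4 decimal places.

-2.1483

Heun: k1 = f(x_n, u_n); k2 = f(x_n + h, u_n + h·k1); u_{n+1} = u_n + (h/2)·(k1 + k2).
x=-0.800000, u=-1.700000:
  k1 = f(-0.800000, -1.700000) = -1.060800
  k2 = f(-0.330000, -2.198576) = -0.565913
  u ← -1.700000 + (0.47/2)·(-1.060800 + (-0.565913)) = -2.082278
x=-0.330000, u=-2.082278:
  k1 = f(-0.330000, -2.082278) = -0.535978
  k2 = f(0.140000, -2.334187) = 0.254893
  u ← -2.082278 + (0.47/2)·(-0.535978 + 0.254893) = -2.148333
u(0.14) ≈ -2.1483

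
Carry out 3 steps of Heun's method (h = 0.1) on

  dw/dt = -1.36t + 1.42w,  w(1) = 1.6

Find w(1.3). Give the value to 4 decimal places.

1.8703

Heun: k1 = f(t_n, w_n); k2 = f(t_n + h, w_n + h·k1); w_{n+1} = w_n + (h/2)·(k1 + k2).
t=1.000000, w=1.600000:
  k1 = f(1.000000, 1.600000) = 0.912000
  k2 = f(1.100000, 1.691200) = 0.905504
  w ← 1.600000 + (0.1/2)·(0.912000 + 0.905504) = 1.690875
t=1.100000, w=1.690875:
  k1 = f(1.100000, 1.690875) = 0.905043
  k2 = f(1.200000, 1.781379) = 0.897559
  w ← 1.690875 + (0.1/2)·(0.905043 + 0.897559) = 1.781005
t=1.200000, w=1.781005:
  k1 = f(1.200000, 1.781005) = 0.897028
  k2 = f(1.300000, 1.870708) = 0.888405
  w ← 1.781005 + (0.1/2)·(0.897028 + 0.888405) = 1.870277
w(1.3) ≈ 1.8703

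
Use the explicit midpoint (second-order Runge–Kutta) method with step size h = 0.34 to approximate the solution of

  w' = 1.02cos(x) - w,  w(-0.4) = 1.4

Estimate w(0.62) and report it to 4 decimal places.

1.1246

Midpoint: k1 = f(x_n, w_n); k2 = f(x_n + h/2, w_n + (h/2)·k1); w_{n+1} = w_n + h·k2.
x=-0.400000, w=1.400000:
  k1 = f(-0.400000, 1.400000) = -0.460518
  k2 = f(-0.230000, 1.321712) = -0.328572
  w ← 1.400000 + 0.34·(-0.328572) = 1.288285
x=-0.060000, w=1.288285:
  k1 = f(-0.060000, 1.288285) = -0.270121
  k2 = f(0.110000, 1.242365) = -0.228530
  w ← 1.288285 + 0.34·(-0.228530) = 1.210585
x=0.280000, w=1.210585:
  k1 = f(0.280000, 1.210585) = -0.230309
  k2 = f(0.450000, 1.171433) = -0.252977
  w ← 1.210585 + 0.34·(-0.252977) = 1.124573
w(0.62) ≈ 1.1246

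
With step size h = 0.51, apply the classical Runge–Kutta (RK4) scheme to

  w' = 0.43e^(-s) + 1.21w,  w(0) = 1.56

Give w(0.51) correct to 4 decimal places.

RK4: k1 = f(s_n, w_n); k2 = f(s_n + h/2, w_n + (h/2)·k1); k3 = f(s_n + h/2, w_n + (h/2)·k2); k4 = f(s_n + h, w_n + h·k3); w_{n+1} = w_n + (h/6)·(k1 + 2k2 + 2k3 + k4).
s=0.000000, w=1.560000:
  k1 = f(0.000000, 1.560000) = 2.317600
  k2 = f(0.255000, 2.150988) = 2.935910
  k3 = f(0.255000, 2.308657) = 3.126689
  k4 = f(0.510000, 3.154611) = 4.075293
  w ← 1.560000 + (0.51/6)·(k1 + 2k2 + 2k3 + k4) = 3.134038
w(0.51) ≈ 3.1340

3.1340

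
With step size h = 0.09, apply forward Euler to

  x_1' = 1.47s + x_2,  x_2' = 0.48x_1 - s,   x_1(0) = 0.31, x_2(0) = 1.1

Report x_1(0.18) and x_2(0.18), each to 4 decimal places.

0.5211, 1.1230

Euler on (x_1,x_2): x_1_{n+1} = x_1_n + h·x_1', x_2_{n+1} = x_2_n + h·x_2'.
0.000000: (0.310000, 1.100000); f=(1.100000, 0.148800) → (0.409000, 1.113392)
0.090000: (0.409000, 1.113392); f=(1.245692, 0.106320) → (0.521112, 1.122961)
(x_1(0.18), x_2(0.18)) ≈ (0.5211, 1.1230)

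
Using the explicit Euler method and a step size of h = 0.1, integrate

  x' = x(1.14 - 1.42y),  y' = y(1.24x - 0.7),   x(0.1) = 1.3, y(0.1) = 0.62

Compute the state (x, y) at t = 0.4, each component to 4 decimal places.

Euler on (x,y): x_{n+1} = x_n + h·x', y_{n+1} = y_n + h·y'.
0.100000: (1.300000, 0.620000); f=(0.337480, 0.565440) → (1.333748, 0.676544)
0.200000: (1.333748, 0.676544); f=(0.239151, 0.645320) → (1.357663, 0.741076)
0.300000: (1.357663, 0.741076); f=(0.119029, 0.728850) → (1.369566, 0.813961)
(x(0.4), y(0.4)) ≈ (1.3696, 0.8140)

1.3696, 0.8140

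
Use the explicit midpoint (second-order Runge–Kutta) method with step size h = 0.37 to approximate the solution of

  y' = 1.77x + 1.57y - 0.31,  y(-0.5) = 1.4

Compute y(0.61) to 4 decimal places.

Midpoint: k1 = f(x_n, y_n); k2 = f(x_n + h/2, y_n + (h/2)·k1); y_{n+1} = y_n + h·k2.
x=-0.500000, y=1.400000:
  k1 = f(-0.500000, 1.400000) = 1.003000
  k2 = f(-0.315000, 1.585555) = 1.621771
  y ← 1.400000 + 0.37·1.621771 = 2.000055
x=-0.130000, y=2.000055:
  k1 = f(-0.130000, 2.000055) = 2.599987
  k2 = f(0.055000, 2.481053) = 3.682603
  y ← 2.000055 + 0.37·3.682603 = 3.362619
x=0.240000, y=3.362619:
  k1 = f(0.240000, 3.362619) = 5.394111
  k2 = f(0.425000, 4.360529) = 7.288281
  y ← 3.362619 + 0.37·7.288281 = 6.059282
y(0.61) ≈ 6.0593

6.0593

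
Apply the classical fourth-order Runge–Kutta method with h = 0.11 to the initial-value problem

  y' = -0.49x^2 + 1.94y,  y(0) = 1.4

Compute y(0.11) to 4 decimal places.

1.7328

RK4: k1 = f(x_n, y_n); k2 = f(x_n + h/2, y_n + (h/2)·k1); k3 = f(x_n + h/2, y_n + (h/2)·k2); k4 = f(x_n + h, y_n + h·k3); y_{n+1} = y_n + (h/6)·(k1 + 2k2 + 2k3 + k4).
x=0.000000, y=1.400000:
  k1 = f(0.000000, 1.400000) = 2.716000
  k2 = f(0.055000, 1.549380) = 3.004315
  k3 = f(0.055000, 1.565237) = 3.035078
  k4 = f(0.110000, 1.733859) = 3.357757
  y ← 1.400000 + (0.11/6)·(k1 + 2k2 + 2k3 + k4) = 1.732797
y(0.11) ≈ 1.7328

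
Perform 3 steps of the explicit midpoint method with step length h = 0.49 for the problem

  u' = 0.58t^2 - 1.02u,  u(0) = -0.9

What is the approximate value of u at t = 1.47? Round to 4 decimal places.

Midpoint: k1 = f(t_n, u_n); k2 = f(t_n + h/2, u_n + (h/2)·k1); u_{n+1} = u_n + h·k2.
t=0.000000, u=-0.900000:
  k1 = f(0.000000, -0.900000) = 0.918000
  k2 = f(0.245000, -0.675090) = 0.723406
  u ← -0.900000 + 0.49·0.723406 = -0.545531
t=0.490000, u=-0.545531:
  k1 = f(0.490000, -0.545531) = 0.695700
  k2 = f(0.735000, -0.375085) = 0.695917
  u ← -0.545531 + 0.49·0.695917 = -0.204532
t=0.980000, u=-0.204532:
  k1 = f(0.980000, -0.204532) = 0.765654
  k2 = f(1.225000, -0.016946) = 0.887648
  u ← -0.204532 + 0.49·0.887648 = 0.230416
u(1.47) ≈ 0.2304

0.2304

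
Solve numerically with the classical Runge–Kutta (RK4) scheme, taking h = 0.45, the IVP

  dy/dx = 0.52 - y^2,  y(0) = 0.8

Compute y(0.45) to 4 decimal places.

0.7614

RK4: k1 = f(x_n, y_n); k2 = f(x_n + h/2, y_n + (h/2)·k1); k3 = f(x_n + h/2, y_n + (h/2)·k2); k4 = f(x_n + h, y_n + h·k3); y_{n+1} = y_n + (h/6)·(k1 + 2k2 + 2k3 + k4).
x=0.000000, y=0.800000:
  k1 = f(0.000000, 0.800000) = -0.120000
  k2 = f(0.225000, 0.773000) = -0.077529
  k3 = f(0.225000, 0.782556) = -0.092394
  k4 = f(0.450000, 0.758423) = -0.055205
  y ← 0.800000 + (0.45/6)·(k1 + 2k2 + 2k3 + k4) = 0.761371
y(0.45) ≈ 0.7614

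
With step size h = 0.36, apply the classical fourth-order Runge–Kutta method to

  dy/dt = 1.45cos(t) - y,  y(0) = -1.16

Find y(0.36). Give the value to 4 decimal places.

RK4: k1 = f(t_n, y_n); k2 = f(t_n + h/2, y_n + (h/2)·k1); k3 = f(t_n + h/2, y_n + (h/2)·k2); k4 = f(t_n + h, y_n + h·k3); y_{n+1} = y_n + (h/6)·(k1 + 2k2 + 2k3 + k4).
t=0.000000, y=-1.160000:
  k1 = f(0.000000, -1.160000) = 2.610000
  k2 = f(0.180000, -0.690200) = 2.116773
  k3 = f(0.180000, -0.778981) = 2.205554
  k4 = f(0.360000, -0.366001) = 1.723051
  y ← -1.160000 + (0.36/6)·(k1 + 2k2 + 2k3 + k4) = -0.381338
y(0.36) ≈ -0.3813

-0.3813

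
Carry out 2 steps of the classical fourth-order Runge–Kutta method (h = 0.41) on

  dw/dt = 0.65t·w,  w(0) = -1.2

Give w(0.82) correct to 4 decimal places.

RK4: k1 = f(t_n, w_n); k2 = f(t_n + h/2, w_n + (h/2)·k1); k3 = f(t_n + h/2, w_n + (h/2)·k2); k4 = f(t_n + h, w_n + h·k3); w_{n+1} = w_n + (h/6)·(k1 + 2k2 + 2k3 + k4).
t=0.000000, w=-1.200000:
  k1 = f(0.000000, -1.200000) = 0.000000
  k2 = f(0.205000, -1.200000) = -0.159900
  k3 = f(0.205000, -1.232779) = -0.164268
  k4 = f(0.410000, -1.267350) = -0.337749
  w ← -1.200000 + (0.41/6)·(k1 + 2k2 + 2k3 + k4) = -1.267382
t=0.410000, w=-1.267382:
  k1 = f(0.410000, -1.267382) = -0.337757
  k2 = f(0.615000, -1.336623) = -0.534315
  k3 = f(0.615000, -1.376917) = -0.550423
  k4 = f(0.820000, -1.493056) = -0.795799
  w ← -1.267382 + (0.41/6)·(k1 + 2k2 + 2k3 + k4) = -1.493090
w(0.82) ≈ -1.4931

-1.4931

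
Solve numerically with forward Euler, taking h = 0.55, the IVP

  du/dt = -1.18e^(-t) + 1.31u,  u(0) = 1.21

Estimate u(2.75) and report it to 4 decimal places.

Euler: u_{n+1} = u_n + h·f(t_n, u_n).
t=0.000000, u=1.210000: f=0.405100 → u ← 1.210000 + 0.55·0.405100 = 1.432805
t=0.550000, u=1.432805: f=1.196174 → u ← 1.432805 + 0.55·1.196174 = 2.090701
t=1.100000, u=2.090701: f=2.346030 → u ← 2.090701 + 0.55·2.346030 = 3.381017
t=1.650000, u=3.381017: f=4.202513 → u ← 3.381017 + 0.55·4.202513 = 5.692399
t=2.200000, u=5.692399: f=7.326295 → u ← 5.692399 + 0.55·7.326295 = 9.721862
u(2.75) ≈ 9.7219

9.7219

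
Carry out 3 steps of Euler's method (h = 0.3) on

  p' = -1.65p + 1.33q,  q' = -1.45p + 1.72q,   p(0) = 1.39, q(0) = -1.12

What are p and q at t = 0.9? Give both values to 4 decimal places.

Euler on (p,q): p_{n+1} = p_n + h·p', q_{n+1} = q_n + h·q'.
0.000000: (1.390000, -1.120000); f=(-3.783100, -3.941900) → (0.255070, -2.302570)
0.300000: (0.255070, -2.302570); f=(-3.483284, -4.330272) → (-0.789915, -3.601652)
0.600000: (-0.789915, -3.601652); f=(-3.486837, -5.049464) → (-1.835966, -5.116491)
(p(0.9), q(0.9)) ≈ (-1.8360, -5.1165)

-1.8360, -5.1165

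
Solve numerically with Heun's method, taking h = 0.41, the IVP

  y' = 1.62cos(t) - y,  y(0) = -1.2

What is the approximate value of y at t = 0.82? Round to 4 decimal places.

0.1984

Heun: k1 = f(t_n, y_n); k2 = f(t_n + h, y_n + h·k1); y_{n+1} = y_n + (h/2)·(k1 + k2).
t=0.000000, y=-1.200000:
  k1 = f(0.000000, -1.200000) = 2.820000
  k2 = f(0.410000, -0.043800) = 1.529536
  y ← -1.200000 + (0.41/2)·(2.820000 + 1.529536) = -0.308345
t=0.410000, y=-0.308345:
  k1 = f(0.410000, -0.308345) = 1.794081
  k2 = f(0.820000, 0.427228) = 0.677970
  y ← -0.308345 + (0.41/2)·(1.794081 + 0.677970) = 0.198425
y(0.82) ≈ 0.1984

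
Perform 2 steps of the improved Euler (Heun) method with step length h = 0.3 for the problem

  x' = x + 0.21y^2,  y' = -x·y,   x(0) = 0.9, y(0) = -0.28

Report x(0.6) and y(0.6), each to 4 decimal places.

Heun on (x,y): k1 = f(t_n, state_n); k2 = f(t_n + h, state_n + h·k1); state_{n+1} = state_n + (h/2)·(k1 + k2).
0.000000: (0.900000, -0.280000)
  k1 = (0.916464, 0.252000)
  predictor → (1.174939, -0.204400)
  k2 = (1.183713, 0.240158)
  → (1.215027, -0.206176)
0.300000: (1.215027, -0.206176)
  k1 = (1.223953, 0.250510)
  predictor → (1.582213, -0.131023)
  k2 = (1.585818, 0.207307)
  → (1.636492, -0.137504)
(x(0.6), y(0.6)) ≈ (1.6365, -0.1375)

1.6365, -0.1375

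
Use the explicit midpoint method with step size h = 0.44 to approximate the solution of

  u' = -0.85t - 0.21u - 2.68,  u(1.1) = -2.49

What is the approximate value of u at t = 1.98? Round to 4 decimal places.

-5.2852

Midpoint: k1 = f(t_n, u_n); k2 = f(t_n + h/2, u_n + (h/2)·k1); u_{n+1} = u_n + h·k2.
t=1.100000, u=-2.490000:
  k1 = f(1.100000, -2.490000) = -3.092100
  k2 = f(1.320000, -3.170262) = -3.136245
  u ← -2.490000 + 0.44·(-3.136245) = -3.869948
t=1.540000, u=-3.869948:
  k1 = f(1.540000, -3.869948) = -3.176311
  k2 = f(1.760000, -4.568736) = -3.216565
  u ← -3.869948 + 0.44·(-3.216565) = -5.285237
u(1.98) ≈ -5.2852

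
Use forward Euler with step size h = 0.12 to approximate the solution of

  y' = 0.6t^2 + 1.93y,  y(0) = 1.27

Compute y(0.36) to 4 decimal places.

Euler: y_{n+1} = y_n + h·f(t_n, y_n).
t=0.000000, y=1.270000: f=2.451100 → y ← 1.270000 + 0.12·2.451100 = 1.564132
t=0.120000, y=1.564132: f=3.027415 → y ← 1.564132 + 0.12·3.027415 = 1.927422
t=0.240000, y=1.927422: f=3.754484 → y ← 1.927422 + 0.12·3.754484 = 2.377960
y(0.36) ≈ 2.3780

2.3780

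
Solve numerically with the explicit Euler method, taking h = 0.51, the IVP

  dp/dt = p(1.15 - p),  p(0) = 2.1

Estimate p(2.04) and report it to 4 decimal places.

Euler: p_{n+1} = p_n + h·f(t_n, p_n).
t=0.000000, p=2.100000: f=-1.995000 → p ← 2.100000 + 0.51·(-1.995000) = 1.082550
t=0.510000, p=1.082550: f=0.073018 → p ← 1.082550 + 0.51·0.073018 = 1.119789
t=1.020000, p=1.119789: f=0.033830 → p ← 1.119789 + 0.51·0.033830 = 1.137042
t=1.530000, p=1.137042: f=0.014733 → p ← 1.137042 + 0.51·0.014733 = 1.144556
p(2.04) ≈ 1.1446

1.1446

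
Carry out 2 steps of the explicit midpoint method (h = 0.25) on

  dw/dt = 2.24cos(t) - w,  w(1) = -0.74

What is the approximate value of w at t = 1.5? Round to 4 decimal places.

Midpoint: k1 = f(t_n, w_n); k2 = f(t_n + h/2, w_n + (h/2)·k1); w_{n+1} = w_n + h·k2.
t=1.000000, w=-0.740000:
  k1 = f(1.000000, -0.740000) = 1.950277
  k2 = f(1.125000, -0.496215) = 1.462051
  w ← -0.740000 + 0.25·1.462051 = -0.374487
t=1.250000, w=-0.374487:
  k1 = f(1.250000, -0.374487) = 1.080809
  k2 = f(1.375000, -0.239386) = 0.675173
  w ← -0.374487 + 0.25·0.675173 = -0.205694
w(1.5) ≈ -0.2057

-0.2057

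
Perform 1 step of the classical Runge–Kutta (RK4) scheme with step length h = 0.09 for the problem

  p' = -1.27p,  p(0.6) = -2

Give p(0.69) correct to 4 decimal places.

RK4: k1 = f(x_n, p_n); k2 = f(x_n + h/2, p_n + (h/2)·k1); k3 = f(x_n + h/2, p_n + (h/2)·k2); k4 = f(x_n + h, p_n + h·k3); p_{n+1} = p_n + (h/6)·(k1 + 2k2 + 2k3 + k4).
x=0.600000, p=-2.000000:
  k1 = f(0.600000, -2.000000) = 2.540000
  k2 = f(0.645000, -1.885700) = 2.394839
  k3 = f(0.645000, -1.892232) = 2.403135
  k4 = f(0.690000, -1.783718) = 2.265322
  p ← -2.000000 + (0.09/6)·(k1 + 2k2 + 2k3 + k4) = -1.783981
p(0.69) ≈ -1.7840

-1.7840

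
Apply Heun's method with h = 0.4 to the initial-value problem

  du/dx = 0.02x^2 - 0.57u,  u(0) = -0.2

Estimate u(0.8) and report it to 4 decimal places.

Heun: k1 = f(x_n, u_n); k2 = f(x_n + h, u_n + h·k1); u_{n+1} = u_n + (h/2)·(k1 + k2).
x=0.000000, u=-0.200000:
  k1 = f(0.000000, -0.200000) = 0.114000
  k2 = f(0.400000, -0.154400) = 0.091208
  u ← -0.200000 + (0.4/2)·(0.114000 + 0.091208) = -0.158958
x=0.400000, u=-0.158958:
  k1 = f(0.400000, -0.158958) = 0.093806
  k2 = f(0.800000, -0.121436) = 0.082018
  u ← -0.158958 + (0.4/2)·(0.093806 + 0.082018) = -0.123793
u(0.8) ≈ -0.1238

-0.1238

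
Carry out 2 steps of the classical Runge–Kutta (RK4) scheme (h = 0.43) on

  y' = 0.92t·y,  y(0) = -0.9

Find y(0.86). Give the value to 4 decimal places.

RK4: k1 = f(t_n, y_n); k2 = f(t_n + h/2, y_n + (h/2)·k1); k3 = f(t_n + h/2, y_n + (h/2)·k2); k4 = f(t_n + h, y_n + h·k3); y_{n+1} = y_n + (h/6)·(k1 + 2k2 + 2k3 + k4).
t=0.000000, y=-0.900000:
  k1 = f(0.000000, -0.900000) = 0.000000
  k2 = f(0.215000, -0.900000) = -0.178020
  k3 = f(0.215000, -0.938274) = -0.185591
  k4 = f(0.430000, -0.979804) = -0.387610
  y ← -0.900000 + (0.43/6)·(k1 + 2k2 + 2k3 + k4) = -0.979896
t=0.430000, y=-0.979896:
  k1 = f(0.430000, -0.979896) = -0.387647
  k2 = f(0.645000, -1.063240) = -0.630927
  k3 = f(0.645000, -1.115546) = -0.661965
  k4 = f(0.860000, -1.264541) = -1.000505
  y ← -0.979896 + (0.43/6)·(k1 + 2k2 + 2k3 + k4) = -1.264695
y(0.86) ≈ -1.2647

-1.2647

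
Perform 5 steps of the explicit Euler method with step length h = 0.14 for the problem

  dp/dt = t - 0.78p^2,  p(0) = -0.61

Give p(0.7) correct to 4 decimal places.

-0.6533

Euler: p_{n+1} = p_n + h·f(t_n, p_n).
t=0.000000, p=-0.610000: f=-0.290238 → p ← -0.610000 + 0.14·(-0.290238) = -0.650633
t=0.140000, p=-0.650633: f=-0.190192 → p ← -0.650633 + 0.14·(-0.190192) = -0.677260
t=0.280000, p=-0.677260: f=-0.077772 → p ← -0.677260 + 0.14·(-0.077772) = -0.688148
t=0.420000, p=-0.688148: f=0.050633 → p ← -0.688148 + 0.14·0.050633 = -0.681060
t=0.560000, p=-0.681060: f=0.198203 → p ← -0.681060 + 0.14·0.198203 = -0.653311
p(0.7) ≈ -0.6533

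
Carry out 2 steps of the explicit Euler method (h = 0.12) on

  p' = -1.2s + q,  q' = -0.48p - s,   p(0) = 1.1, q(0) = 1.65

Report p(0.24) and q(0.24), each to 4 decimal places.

Euler on (p,q): p_{n+1} = p_n + h·p', q_{n+1} = q_n + h·q'.
0.000000: (1.100000, 1.650000); f=(1.650000, -0.528000) → (1.298000, 1.586640)
0.120000: (1.298000, 1.586640); f=(1.442640, -0.743040) → (1.471117, 1.497475)
(p(0.24), q(0.24)) ≈ (1.4711, 1.4975)

1.4711, 1.4975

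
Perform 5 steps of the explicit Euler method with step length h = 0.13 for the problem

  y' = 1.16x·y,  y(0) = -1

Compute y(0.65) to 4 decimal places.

Euler: y_{n+1} = y_n + h·f(x_n, y_n).
x=0.000000, y=-1.000000: f=0.000000 → y ← -1.000000 + 0.13·0.000000 = -1.000000
x=0.130000, y=-1.000000: f=-0.150800 → y ← -1.000000 + 0.13·(-0.150800) = -1.019604
x=0.260000, y=-1.019604: f=-0.307513 → y ← -1.019604 + 0.13·(-0.307513) = -1.059581
x=0.390000, y=-1.059581: f=-0.479354 → y ← -1.059581 + 0.13·(-0.479354) = -1.121897
x=0.520000, y=-1.121897: f=-0.676728 → y ← -1.121897 + 0.13·(-0.676728) = -1.209871
y(0.65) ≈ -1.2099

-1.2099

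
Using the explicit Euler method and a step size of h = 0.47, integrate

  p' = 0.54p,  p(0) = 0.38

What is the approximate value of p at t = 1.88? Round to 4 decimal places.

Euler: p_{n+1} = p_n + h·f(t_n, p_n).
t=0.000000, p=0.380000: f=0.205200 → p ← 0.380000 + 0.47·0.205200 = 0.476444
t=0.470000, p=0.476444: f=0.257280 → p ← 0.476444 + 0.47·0.257280 = 0.597365
t=0.940000, p=0.597365: f=0.322577 → p ← 0.597365 + 0.47·0.322577 = 0.748977
t=1.410000, p=0.748977: f=0.404447 → p ← 0.748977 + 0.47·0.404447 = 0.939067
p(1.88) ≈ 0.9391

0.9391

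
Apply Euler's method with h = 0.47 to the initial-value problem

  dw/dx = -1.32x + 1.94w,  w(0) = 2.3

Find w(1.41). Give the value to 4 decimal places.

Euler: w_{n+1} = w_n + h·f(x_n, w_n).
x=0.000000, w=2.300000: f=4.462000 → w ← 2.300000 + 0.47·4.462000 = 4.397140
x=0.470000, w=4.397140: f=7.910052 → w ← 4.397140 + 0.47·7.910052 = 8.114864
x=0.940000, w=8.114864: f=14.502037 → w ← 8.114864 + 0.47·14.502037 = 14.930821
w(1.41) ≈ 14.9308

14.9308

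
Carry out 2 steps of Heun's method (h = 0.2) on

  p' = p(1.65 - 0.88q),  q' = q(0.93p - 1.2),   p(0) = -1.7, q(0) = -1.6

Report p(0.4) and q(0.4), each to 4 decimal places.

Heun on (p,q): k1 = f(t_n, state_n); k2 = f(t_n + h, state_n + h·k1); state_{n+1} = state_n + (h/2)·(k1 + k2).
0.000000: (-1.700000, -1.600000)
  k1 = (-5.198600, 4.449600)
  predictor → (-2.739720, -0.710080)
  k2 = (-6.232508, 2.661337)
  → (-2.843111, -0.888906)
0.200000: (-2.843111, -0.888906)
  k1 = (-6.915121, 3.417039)
  predictor → (-4.226135, -0.205499)
  k2 = (-7.737372, 1.054271)
  → (-4.308360, -0.441775)
(p(0.4), q(0.4)) ≈ (-4.3084, -0.4418)

-4.3084, -0.4418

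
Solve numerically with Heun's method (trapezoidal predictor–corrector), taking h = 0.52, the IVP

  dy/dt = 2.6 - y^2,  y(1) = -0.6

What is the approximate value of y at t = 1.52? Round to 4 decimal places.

0.5755

Heun: k1 = f(t_n, y_n); k2 = f(t_n + h, y_n + h·k1); y_{n+1} = y_n + (h/2)·(k1 + k2).
t=1.000000, y=-0.600000:
  k1 = f(1.000000, -0.600000) = 2.240000
  k2 = f(1.520000, 0.564800) = 2.281001
  y ← -0.600000 + (0.52/2)·(2.240000 + 2.281001) = 0.575460
y(1.52) ≈ 0.5755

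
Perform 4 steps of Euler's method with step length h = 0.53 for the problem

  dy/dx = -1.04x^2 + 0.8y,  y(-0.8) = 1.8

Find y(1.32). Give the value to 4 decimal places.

5.9042

Euler: y_{n+1} = y_n + h·f(x_n, y_n).
x=-0.800000, y=1.800000: f=0.774400 → y ← 1.800000 + 0.53·0.774400 = 2.210432
x=-0.270000, y=2.210432: f=1.692530 → y ← 2.210432 + 0.53·1.692530 = 3.107473
x=0.260000, y=3.107473: f=2.415674 → y ← 3.107473 + 0.53·2.415674 = 4.387780
x=0.790000, y=4.387780: f=2.861160 → y ← 4.387780 + 0.53·2.861160 = 5.904195
y(1.32) ≈ 5.9042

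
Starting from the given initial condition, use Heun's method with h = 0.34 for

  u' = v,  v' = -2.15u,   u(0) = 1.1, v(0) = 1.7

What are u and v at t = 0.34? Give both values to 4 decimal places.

1.5413, 0.6846

Heun on (u,v): k1 = f(t_n, state_n); k2 = f(t_n + h, state_n + h·k1); state_{n+1} = state_n + (h/2)·(k1 + k2).
0.000000: (1.100000, 1.700000)
  k1 = (1.700000, -2.365000)
  predictor → (1.678000, 0.895900)
  k2 = (0.895900, -3.607700)
  → (1.541303, 0.684641)
(u(0.34), v(0.34)) ≈ (1.5413, 0.6846)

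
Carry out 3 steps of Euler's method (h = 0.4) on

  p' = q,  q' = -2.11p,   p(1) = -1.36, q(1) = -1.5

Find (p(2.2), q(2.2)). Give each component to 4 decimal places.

-1.5800, 3.0752

Euler on (p,q): p_{n+1} = p_n + h·p', q_{n+1} = q_n + h·q'.
1.000000: (-1.360000, -1.500000); f=(-1.500000, 2.869600) → (-1.960000, -0.352160)
1.400000: (-1.960000, -0.352160); f=(-0.352160, 4.135600) → (-2.100864, 1.302080)
1.800000: (-2.100864, 1.302080); f=(1.302080, 4.432823) → (-1.580032, 3.075209)
(p(2.2), q(2.2)) ≈ (-1.5800, 3.0752)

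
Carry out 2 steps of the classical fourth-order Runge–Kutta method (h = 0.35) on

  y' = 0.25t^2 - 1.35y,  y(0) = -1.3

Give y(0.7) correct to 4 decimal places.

RK4: k1 = f(t_n, y_n); k2 = f(t_n + h/2, y_n + (h/2)·k1); k3 = f(t_n + h/2, y_n + (h/2)·k2); k4 = f(t_n + h, y_n + h·k3); y_{n+1} = y_n + (h/6)·(k1 + 2k2 + 2k3 + k4).
t=0.000000, y=-1.300000:
  k1 = f(0.000000, -1.300000) = 1.755000
  k2 = f(0.175000, -0.992875) = 1.348037
  k3 = f(0.175000, -1.064093) = 1.444182
  k4 = f(0.350000, -0.794536) = 1.103249
  y ← -1.300000 + (0.35/6)·(k1 + 2k2 + 2k3 + k4) = -0.807510
t=0.350000, y=-0.807510:
  k1 = f(0.350000, -0.807510) = 1.120763
  k2 = f(0.525000, -0.611376) = 0.894264
  k3 = f(0.525000, -0.651014) = 0.947775
  k4 = f(0.700000, -0.475789) = 0.764815
  y ← -0.807510 + (0.35/6)·(k1 + 2k2 + 2k3 + k4) = -0.482613
y(0.7) ≈ -0.4826

-0.4826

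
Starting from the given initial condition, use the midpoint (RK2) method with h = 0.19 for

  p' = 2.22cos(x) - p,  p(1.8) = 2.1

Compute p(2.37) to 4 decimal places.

Midpoint: k1 = f(x_n, p_n); k2 = f(x_n + h/2, p_n + (h/2)·k1); p_{n+1} = p_n + h·k2.
x=1.800000, p=2.100000:
  k1 = f(1.800000, 2.100000) = -2.604389
  k2 = f(1.895000, 1.852583) = -2.559773
  p ← 2.100000 + 0.19·(-2.559773) = 1.613643
x=1.990000, p=1.613643:
  k1 = f(1.990000, 1.613643) = -2.517257
  k2 = f(2.085000, 1.374504) = -2.466392
  p ← 1.613643 + 0.19·(-2.466392) = 1.145029
x=2.180000, p=1.145029:
  k1 = f(2.180000, 1.145029) = -2.415345
  k2 = f(2.275000, 0.915571) = -2.352859
  p ← 1.145029 + 0.19·(-2.352859) = 0.697985
p(2.37) ≈ 0.6980

0.6980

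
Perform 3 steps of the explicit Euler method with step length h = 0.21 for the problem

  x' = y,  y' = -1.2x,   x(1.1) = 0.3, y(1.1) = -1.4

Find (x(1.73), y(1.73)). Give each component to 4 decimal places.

Euler on (x,y): x_{n+1} = x_n + h·x', y_{n+1} = y_n + h·y'.
1.100000: (0.300000, -1.400000); f=(-1.400000, -0.360000) → (0.006000, -1.475600)
1.310000: (0.006000, -1.475600); f=(-1.475600, -0.007200) → (-0.303876, -1.477112)
1.520000: (-0.303876, -1.477112); f=(-1.477112, 0.364651) → (-0.614070, -1.400535)
(x(1.73), y(1.73)) ≈ (-0.6141, -1.4005)

-0.6141, -1.4005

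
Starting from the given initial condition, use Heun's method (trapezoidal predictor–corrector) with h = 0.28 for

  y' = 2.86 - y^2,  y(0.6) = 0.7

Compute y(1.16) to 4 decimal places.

Heun: k1 = f(x_n, y_n); k2 = f(x_n + h, y_n + h·k1); y_{n+1} = y_n + (h/2)·(k1 + k2).
x=0.600000, y=0.700000:
  k1 = f(0.600000, 0.700000) = 2.370000
  k2 = f(0.880000, 1.363600) = 1.000595
  y ← 0.700000 + (0.28/2)·(2.370000 + 1.000595) = 1.171883
x=0.880000, y=1.171883:
  k1 = f(0.880000, 1.171883) = 1.486690
  k2 = f(1.160000, 1.588156) = 0.337759
  y ← 1.171883 + (0.28/2)·(1.486690 + 0.337759) = 1.427306
y(1.16) ≈ 1.4273

1.4273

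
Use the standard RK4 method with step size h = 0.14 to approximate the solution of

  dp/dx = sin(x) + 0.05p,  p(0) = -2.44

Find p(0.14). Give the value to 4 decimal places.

RK4: k1 = f(x_n, p_n); k2 = f(x_n + h/2, p_n + (h/2)·k1); k3 = f(x_n + h/2, p_n + (h/2)·k2); k4 = f(x_n + h, p_n + h·k3); p_{n+1} = p_n + (h/6)·(k1 + 2k2 + 2k3 + k4).
x=0.000000, p=-2.440000:
  k1 = f(0.000000, -2.440000) = -0.122000
  k2 = f(0.070000, -2.448540) = -0.052484
  k3 = f(0.070000, -2.443674) = -0.052241
  k4 = f(0.140000, -2.447314) = 0.017177
  p ← -2.440000 + (0.14/6)·(k1 + 2k2 + 2k3 + k4) = -2.447333
p(0.14) ≈ -2.4473

-2.4473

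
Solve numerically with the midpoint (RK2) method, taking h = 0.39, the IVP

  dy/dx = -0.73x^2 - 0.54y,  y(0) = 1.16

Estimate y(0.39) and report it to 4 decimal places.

0.9306

Midpoint: k1 = f(x_n, y_n); k2 = f(x_n + h/2, y_n + (h/2)·k1); y_{n+1} = y_n + h·k2.
x=0.000000, y=1.160000:
  k1 = f(0.000000, 1.160000) = -0.626400
  k2 = f(0.195000, 1.037852) = -0.588198
  y ← 1.160000 + 0.39·(-0.588198) = 0.930603
y(0.39) ≈ 0.9306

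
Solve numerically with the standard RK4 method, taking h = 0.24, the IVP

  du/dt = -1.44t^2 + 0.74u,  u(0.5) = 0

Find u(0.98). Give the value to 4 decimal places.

-0.4530

RK4: k1 = f(t_n, u_n); k2 = f(t_n + h/2, u_n + (h/2)·k1); k3 = f(t_n + h/2, u_n + (h/2)·k2); k4 = f(t_n + h, u_n + h·k3); u_{n+1} = u_n + (h/6)·(k1 + 2k2 + 2k3 + k4).
t=0.500000, u=0.000000:
  k1 = f(0.500000, 0.000000) = -0.360000
  k2 = f(0.620000, -0.043200) = -0.585504
  k3 = f(0.620000, -0.070260) = -0.605529
  k4 = f(0.740000, -0.145327) = -0.896086
  u ← 0.000000 + (0.24/6)·(k1 + 2k2 + 2k3 + k4) = -0.145526
t=0.740000, u=-0.145526:
  k1 = f(0.740000, -0.145526) = -0.896233
  k2 = f(0.860000, -0.253074) = -1.252299
  k3 = f(0.860000, -0.295802) = -1.283917
  k4 = f(0.980000, -0.453666) = -1.718689
  u ← -0.145526 + (0.24/6)·(k1 + 2k2 + 2k3 + k4) = -0.453020
u(0.98) ≈ -0.4530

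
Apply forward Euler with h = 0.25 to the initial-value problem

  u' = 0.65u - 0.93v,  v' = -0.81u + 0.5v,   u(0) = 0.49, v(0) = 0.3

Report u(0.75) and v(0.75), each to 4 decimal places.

0.5723, 0.0812

Euler on (u,v): u_{n+1} = u_n + h·u', v_{n+1} = v_n + h·v'.
0.000000: (0.490000, 0.300000); f=(0.039500, -0.246900) → (0.499875, 0.238275)
0.250000: (0.499875, 0.238275); f=(0.103323, -0.285761) → (0.525706, 0.166835)
0.500000: (0.525706, 0.166835); f=(0.186552, -0.342404) → (0.572344, 0.081234)
(u(0.75), v(0.75)) ≈ (0.5723, 0.0812)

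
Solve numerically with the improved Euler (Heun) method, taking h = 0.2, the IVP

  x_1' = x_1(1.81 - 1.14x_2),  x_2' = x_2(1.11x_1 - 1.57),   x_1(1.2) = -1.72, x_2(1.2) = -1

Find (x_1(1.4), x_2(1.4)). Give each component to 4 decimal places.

-2.8172, -0.5120

Heun on (x_1,x_2): k1 = f(s_n, state_n); k2 = f(s_n + h, state_n + h·k1); state_{n+1} = state_n + (h/2)·(k1 + k2).
1.200000: (-1.720000, -1.000000)
  k1 = (-5.074000, 3.479200)
  predictor → (-2.734800, -0.304160)
  k2 = (-5.898259, 1.400848)
  → (-2.817226, -0.511995)
(x_1(1.4), x_2(1.4)) ≈ (-2.8172, -0.5120)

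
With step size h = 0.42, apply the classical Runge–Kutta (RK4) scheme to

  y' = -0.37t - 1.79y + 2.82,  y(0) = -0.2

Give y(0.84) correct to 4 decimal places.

1.0937

RK4: k1 = f(t_n, y_n); k2 = f(t_n + h/2, y_n + (h/2)·k1); k3 = f(t_n + h/2, y_n + (h/2)·k2); k4 = f(t_n + h, y_n + h·k3); y_{n+1} = y_n + (h/6)·(k1 + 2k2 + 2k3 + k4).
t=0.000000, y=-0.200000:
  k1 = f(0.000000, -0.200000) = 3.178000
  k2 = f(0.210000, 0.467380) = 1.905690
  k3 = f(0.210000, 0.200195) = 2.383951
  k4 = f(0.420000, 0.801260) = 1.230345
  y ← -0.200000 + (0.42/6)·(k1 + 2k2 + 2k3 + k4) = 0.709134
t=0.420000, y=0.709134:
  k1 = f(0.420000, 0.709134) = 1.395250
  k2 = f(0.630000, 1.002136) = 0.793076
  k3 = f(0.630000, 0.875680) = 1.019433
  k4 = f(0.840000, 1.137296) = 0.473440
  y ← 0.709134 + (0.42/6)·(k1 + 2k2 + 2k3 + k4) = 1.093694
y(0.84) ≈ 1.0937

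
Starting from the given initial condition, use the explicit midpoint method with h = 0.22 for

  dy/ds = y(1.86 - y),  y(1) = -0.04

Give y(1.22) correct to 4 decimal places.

-0.0603

Midpoint: k1 = f(s_n, y_n); k2 = f(s_n + h/2, y_n + (h/2)·k1); y_{n+1} = y_n + h·k2.
s=1.000000, y=-0.040000:
  k1 = f(1.000000, -0.040000) = -0.076000
  k2 = f(1.110000, -0.048360) = -0.092288
  y ← -0.040000 + 0.22·(-0.092288) = -0.060303
y(1.22) ≈ -0.0603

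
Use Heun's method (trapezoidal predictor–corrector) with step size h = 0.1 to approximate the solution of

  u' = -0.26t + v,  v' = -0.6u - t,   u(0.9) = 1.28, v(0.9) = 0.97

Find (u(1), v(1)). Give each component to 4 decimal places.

Heun on (u,v): k1 = f(t_n, state_n); k2 = f(t_n + h, state_n + h·k1); state_{n+1} = state_n + (h/2)·(k1 + k2).
0.900000: (1.280000, 0.970000)
  k1 = (0.736000, -1.668000)
  predictor → (1.353600, 0.803200)
  k2 = (0.543200, -1.812160)
  → (1.343960, 0.795992)
(u(1), v(1)) ≈ (1.3440, 0.7960)

1.3440, 0.7960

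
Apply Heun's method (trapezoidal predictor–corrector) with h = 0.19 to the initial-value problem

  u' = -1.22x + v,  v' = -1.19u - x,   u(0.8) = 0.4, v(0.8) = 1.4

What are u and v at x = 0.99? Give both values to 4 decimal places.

0.4355, 1.1304

Heun on (u,v): k1 = f(x_n, state_n); k2 = f(x_n + h, state_n + h·k1); state_{n+1} = state_n + (h/2)·(k1 + k2).
0.800000: (0.400000, 1.400000)
  k1 = (0.424000, -1.276000)
  predictor → (0.480560, 1.157560)
  k2 = (-0.050240, -1.561866)
  → (0.435507, 1.130403)
(u(0.99), v(0.99)) ≈ (0.4355, 1.1304)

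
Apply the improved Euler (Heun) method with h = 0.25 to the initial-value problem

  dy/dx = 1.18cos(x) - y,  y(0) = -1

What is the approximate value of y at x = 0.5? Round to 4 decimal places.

Heun: k1 = f(x_n, y_n); k2 = f(x_n + h, y_n + h·k1); y_{n+1} = y_n + (h/2)·(k1 + k2).
x=0.000000, y=-1.000000:
  k1 = f(0.000000, -1.000000) = 2.180000
  k2 = f(0.250000, -0.455000) = 1.598317
  y ← -1.000000 + (0.25/2)·(2.180000 + 1.598317) = -0.527710
x=0.250000, y=-0.527710:
  k1 = f(0.250000, -0.527710) = 1.671027
  k2 = f(0.500000, -0.109954) = 1.145501
  y ← -0.527710 + (0.25/2)·(1.671027 + 1.145501) = -0.175644
y(0.5) ≈ -0.1756

-0.1756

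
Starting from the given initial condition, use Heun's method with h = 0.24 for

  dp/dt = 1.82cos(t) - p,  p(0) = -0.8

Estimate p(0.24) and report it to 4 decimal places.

Heun: k1 = f(t_n, p_n); k2 = f(t_n + h, p_n + h·k1); p_{n+1} = p_n + (h/2)·(k1 + k2).
t=0.000000, p=-0.800000:
  k1 = f(0.000000, -0.800000) = 2.620000
  k2 = f(0.240000, -0.171200) = 1.939035
  p ← -0.800000 + (0.24/2)·(2.620000 + 1.939035) = -0.252916
p(0.24) ≈ -0.2529

-0.2529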